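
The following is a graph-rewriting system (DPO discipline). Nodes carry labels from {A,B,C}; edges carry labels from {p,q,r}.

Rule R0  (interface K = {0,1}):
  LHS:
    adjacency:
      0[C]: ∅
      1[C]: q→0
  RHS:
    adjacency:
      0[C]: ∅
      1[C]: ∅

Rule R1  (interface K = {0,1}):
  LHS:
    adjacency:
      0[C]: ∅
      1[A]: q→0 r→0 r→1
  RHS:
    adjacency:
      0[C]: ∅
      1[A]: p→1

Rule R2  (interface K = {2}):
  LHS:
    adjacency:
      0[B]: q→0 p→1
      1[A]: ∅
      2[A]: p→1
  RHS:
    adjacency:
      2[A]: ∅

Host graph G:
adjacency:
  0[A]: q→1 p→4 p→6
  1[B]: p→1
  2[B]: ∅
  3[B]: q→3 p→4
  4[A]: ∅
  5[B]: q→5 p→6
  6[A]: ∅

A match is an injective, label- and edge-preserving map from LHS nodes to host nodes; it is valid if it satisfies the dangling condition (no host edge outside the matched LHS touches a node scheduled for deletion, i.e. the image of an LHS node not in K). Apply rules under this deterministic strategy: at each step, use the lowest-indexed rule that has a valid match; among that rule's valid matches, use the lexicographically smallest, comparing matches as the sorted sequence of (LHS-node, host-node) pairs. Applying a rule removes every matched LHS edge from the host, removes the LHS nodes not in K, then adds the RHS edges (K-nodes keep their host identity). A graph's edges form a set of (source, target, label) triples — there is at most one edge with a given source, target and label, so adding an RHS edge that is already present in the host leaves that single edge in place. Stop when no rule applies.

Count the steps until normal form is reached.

Answer: 2

Steps:
[0] host  ⇒  7 nodes, 8 edges  {0-q->1 0-p->4 0-p->6 1-p->1 3-q->3 3-p->4 5-q->5 5-p->6}
[1] R2 @ {0↦3, 1↦4, 2↦0}  ⇒  5 nodes, 5 edges  {0-q->1 0-p->6 1-p->1 5-q->5 5-p->6}
[2] R2 @ {0↦5, 1↦6, 2↦0}  ⇒  3 nodes, 2 edges  {0-q->1 1-p->1}
halt: no rule applies after step 2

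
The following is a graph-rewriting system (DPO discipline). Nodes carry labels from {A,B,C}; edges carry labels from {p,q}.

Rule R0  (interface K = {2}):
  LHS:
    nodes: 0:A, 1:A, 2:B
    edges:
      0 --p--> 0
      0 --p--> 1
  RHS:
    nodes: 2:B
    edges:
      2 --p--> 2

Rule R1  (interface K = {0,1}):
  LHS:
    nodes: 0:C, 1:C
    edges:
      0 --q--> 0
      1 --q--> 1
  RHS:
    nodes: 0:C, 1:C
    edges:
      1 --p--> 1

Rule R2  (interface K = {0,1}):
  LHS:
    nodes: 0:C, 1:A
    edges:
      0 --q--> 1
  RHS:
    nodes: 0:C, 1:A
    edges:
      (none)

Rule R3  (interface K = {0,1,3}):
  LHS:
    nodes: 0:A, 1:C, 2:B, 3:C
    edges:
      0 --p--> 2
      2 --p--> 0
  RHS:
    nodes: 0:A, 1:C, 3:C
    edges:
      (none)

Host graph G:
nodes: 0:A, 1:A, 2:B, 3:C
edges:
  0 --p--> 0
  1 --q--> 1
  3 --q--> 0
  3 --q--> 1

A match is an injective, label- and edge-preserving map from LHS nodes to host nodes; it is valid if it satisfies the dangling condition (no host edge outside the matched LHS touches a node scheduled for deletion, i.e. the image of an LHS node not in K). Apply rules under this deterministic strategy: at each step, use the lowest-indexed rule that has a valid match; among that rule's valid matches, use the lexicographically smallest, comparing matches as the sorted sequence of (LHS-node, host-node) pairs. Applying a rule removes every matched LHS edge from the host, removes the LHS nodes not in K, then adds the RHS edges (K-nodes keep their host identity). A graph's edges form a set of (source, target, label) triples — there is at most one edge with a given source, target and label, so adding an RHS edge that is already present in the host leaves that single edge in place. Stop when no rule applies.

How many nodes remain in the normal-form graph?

start.  V:4 E:4  edges: 0-p->0 1-q->1 3-q->0 3-q->1
1. fire R2 via {0↦3, 1↦0}  →  V:4 E:3  edges: 0-p->0 1-q->1 3-q->1
2. fire R2 via {0↦3, 1↦1}  →  V:4 E:2  edges: 0-p->0 1-q->1
final graph: no rule applies after step 2
NF nodes: {0:A, 1:A, 2:B, 3:C}

Answer: 4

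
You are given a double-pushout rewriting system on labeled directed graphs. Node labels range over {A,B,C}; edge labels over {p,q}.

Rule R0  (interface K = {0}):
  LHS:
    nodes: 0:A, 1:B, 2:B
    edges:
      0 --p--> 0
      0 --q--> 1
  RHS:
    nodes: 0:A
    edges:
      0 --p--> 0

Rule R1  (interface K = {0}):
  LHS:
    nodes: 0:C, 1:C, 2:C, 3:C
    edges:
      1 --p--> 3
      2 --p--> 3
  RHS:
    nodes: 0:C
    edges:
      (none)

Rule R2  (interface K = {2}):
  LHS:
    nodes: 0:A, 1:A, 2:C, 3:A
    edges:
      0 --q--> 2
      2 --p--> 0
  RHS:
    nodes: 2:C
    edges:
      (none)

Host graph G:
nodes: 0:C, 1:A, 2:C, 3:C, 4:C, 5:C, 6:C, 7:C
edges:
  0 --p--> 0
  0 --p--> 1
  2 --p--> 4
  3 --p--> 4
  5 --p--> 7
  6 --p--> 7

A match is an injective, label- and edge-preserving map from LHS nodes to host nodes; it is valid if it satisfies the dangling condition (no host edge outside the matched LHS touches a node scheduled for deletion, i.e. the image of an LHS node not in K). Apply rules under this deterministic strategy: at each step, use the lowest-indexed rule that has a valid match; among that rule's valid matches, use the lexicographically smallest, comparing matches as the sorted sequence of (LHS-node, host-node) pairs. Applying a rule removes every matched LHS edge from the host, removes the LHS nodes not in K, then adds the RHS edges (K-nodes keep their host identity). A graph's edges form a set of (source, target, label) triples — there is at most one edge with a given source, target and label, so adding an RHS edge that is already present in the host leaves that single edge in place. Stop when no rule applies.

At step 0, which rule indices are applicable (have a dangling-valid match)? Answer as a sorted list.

R0: no valid match — LHS pattern not found
R1: 16 valid matches — {0↦0, 1↦2, 2↦3, 3↦4}, {0↦0, 1↦3, 2↦2, 3↦4}, {0↦0, 1↦5, 2↦6, 3↦7} (+13 more)
R2: no valid match — LHS pattern not found

Answer: [R1]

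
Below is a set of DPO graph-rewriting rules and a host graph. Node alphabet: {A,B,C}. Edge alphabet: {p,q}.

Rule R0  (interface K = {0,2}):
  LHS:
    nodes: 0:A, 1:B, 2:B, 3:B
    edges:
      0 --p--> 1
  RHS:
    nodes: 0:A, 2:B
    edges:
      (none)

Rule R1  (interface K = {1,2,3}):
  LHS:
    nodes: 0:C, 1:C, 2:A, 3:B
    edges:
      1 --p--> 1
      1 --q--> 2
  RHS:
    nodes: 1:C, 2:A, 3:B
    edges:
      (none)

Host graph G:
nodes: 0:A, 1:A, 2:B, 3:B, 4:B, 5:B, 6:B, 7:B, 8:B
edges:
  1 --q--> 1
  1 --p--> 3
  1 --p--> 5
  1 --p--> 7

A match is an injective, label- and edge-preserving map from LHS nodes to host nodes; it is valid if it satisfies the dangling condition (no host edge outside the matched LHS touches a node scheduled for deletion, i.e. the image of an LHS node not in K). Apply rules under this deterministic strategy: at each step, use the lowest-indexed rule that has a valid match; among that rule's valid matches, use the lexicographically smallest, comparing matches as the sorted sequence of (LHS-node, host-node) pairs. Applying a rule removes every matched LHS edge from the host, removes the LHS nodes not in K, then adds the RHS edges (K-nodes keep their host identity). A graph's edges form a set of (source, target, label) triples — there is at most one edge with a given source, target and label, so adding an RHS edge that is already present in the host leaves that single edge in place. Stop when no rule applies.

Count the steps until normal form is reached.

Answer: 3

Steps:
initial: |V|=9 |E|=4  E = 1-q->1 1-p->3 1-p->5 1-p->7
step 1: apply R0 at {0↦1, 1↦3, 2↦2, 3↦4}  → |V|=7 |E|=3  E = 1-q->1 1-p->5 1-p->7
step 2: apply R0 at {0↦1, 1↦5, 2↦2, 3↦6}  → |V|=5 |E|=2  E = 1-q->1 1-p->7
step 3: apply R0 at {0↦1, 1↦7, 2↦2, 3↦8}  → |V|=3 |E|=1  E = 1-q->1
normal form: no rule applies after step 3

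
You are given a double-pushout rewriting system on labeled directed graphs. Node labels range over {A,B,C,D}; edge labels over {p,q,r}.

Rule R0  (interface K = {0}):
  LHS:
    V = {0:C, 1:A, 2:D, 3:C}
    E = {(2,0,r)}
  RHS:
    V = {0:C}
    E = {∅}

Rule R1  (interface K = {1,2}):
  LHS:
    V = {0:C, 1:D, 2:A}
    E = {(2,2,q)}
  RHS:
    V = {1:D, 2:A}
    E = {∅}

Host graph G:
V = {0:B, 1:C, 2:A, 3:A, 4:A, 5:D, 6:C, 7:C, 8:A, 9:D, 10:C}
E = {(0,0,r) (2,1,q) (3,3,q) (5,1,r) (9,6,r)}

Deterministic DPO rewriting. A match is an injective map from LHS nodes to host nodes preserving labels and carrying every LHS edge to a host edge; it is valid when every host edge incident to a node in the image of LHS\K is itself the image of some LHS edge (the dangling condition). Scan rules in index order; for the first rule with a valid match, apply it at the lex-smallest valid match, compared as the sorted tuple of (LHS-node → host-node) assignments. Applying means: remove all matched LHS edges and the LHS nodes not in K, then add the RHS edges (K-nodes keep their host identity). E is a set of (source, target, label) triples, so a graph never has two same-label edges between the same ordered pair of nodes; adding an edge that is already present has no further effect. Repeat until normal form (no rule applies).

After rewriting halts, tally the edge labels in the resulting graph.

Answer: q:2 r:1

Rewrite trace:
[0] host  ⇒  11 nodes, 5 edges  {0-r->0 2-q->1 3-q->3 5-r->1 9-r->6}
[1] R0 @ {0↦1, 1↦4, 2↦5, 3↦7}  ⇒  8 nodes, 4 edges  {0-r->0 2-q->1 3-q->3 9-r->6}
[2] R0 @ {0↦6, 1↦8, 2↦9, 3↦10}  ⇒  5 nodes, 3 edges  {0-r->0 2-q->1 3-q->3}
normal form: no rule applies after step 2
NF edges: [(0, 0, 'r'), (2, 1, 'q'), (3, 3, 'q')]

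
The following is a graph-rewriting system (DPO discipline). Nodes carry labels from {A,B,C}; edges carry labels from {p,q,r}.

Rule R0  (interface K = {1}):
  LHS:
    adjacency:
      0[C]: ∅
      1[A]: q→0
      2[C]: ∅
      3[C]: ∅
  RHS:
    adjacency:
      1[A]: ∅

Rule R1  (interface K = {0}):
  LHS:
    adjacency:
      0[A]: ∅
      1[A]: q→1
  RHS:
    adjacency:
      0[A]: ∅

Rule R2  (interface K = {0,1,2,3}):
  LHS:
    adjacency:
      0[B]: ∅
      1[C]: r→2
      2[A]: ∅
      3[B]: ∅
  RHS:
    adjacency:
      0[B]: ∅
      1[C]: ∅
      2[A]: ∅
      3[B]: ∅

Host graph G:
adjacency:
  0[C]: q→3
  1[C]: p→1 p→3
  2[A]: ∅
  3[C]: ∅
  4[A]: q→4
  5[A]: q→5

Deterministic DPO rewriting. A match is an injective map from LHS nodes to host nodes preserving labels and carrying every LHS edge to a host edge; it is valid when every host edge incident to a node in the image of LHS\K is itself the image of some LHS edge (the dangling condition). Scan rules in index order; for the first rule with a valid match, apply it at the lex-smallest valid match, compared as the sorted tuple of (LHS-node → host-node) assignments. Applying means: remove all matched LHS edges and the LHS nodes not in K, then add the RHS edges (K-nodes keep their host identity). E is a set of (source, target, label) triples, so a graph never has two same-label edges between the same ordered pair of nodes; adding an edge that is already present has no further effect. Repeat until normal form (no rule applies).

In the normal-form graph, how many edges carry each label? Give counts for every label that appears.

Answer: p:2 q:1

Steps:
start.  V:6 E:5  edges: 0-q->3 1-p->1 1-p->3 4-q->4 5-q->5
1. fire R1 via {0↦2, 1↦4}  →  V:5 E:4  edges: 0-q->3 1-p->1 1-p->3 5-q->5
2. fire R1 via {0↦2, 1↦5}  →  V:4 E:3  edges: 0-q->3 1-p->1 1-p->3
final graph: no rule applies after step 2
NF edges: [(0, 3, 'q'), (1, 1, 'p'), (1, 3, 'p')]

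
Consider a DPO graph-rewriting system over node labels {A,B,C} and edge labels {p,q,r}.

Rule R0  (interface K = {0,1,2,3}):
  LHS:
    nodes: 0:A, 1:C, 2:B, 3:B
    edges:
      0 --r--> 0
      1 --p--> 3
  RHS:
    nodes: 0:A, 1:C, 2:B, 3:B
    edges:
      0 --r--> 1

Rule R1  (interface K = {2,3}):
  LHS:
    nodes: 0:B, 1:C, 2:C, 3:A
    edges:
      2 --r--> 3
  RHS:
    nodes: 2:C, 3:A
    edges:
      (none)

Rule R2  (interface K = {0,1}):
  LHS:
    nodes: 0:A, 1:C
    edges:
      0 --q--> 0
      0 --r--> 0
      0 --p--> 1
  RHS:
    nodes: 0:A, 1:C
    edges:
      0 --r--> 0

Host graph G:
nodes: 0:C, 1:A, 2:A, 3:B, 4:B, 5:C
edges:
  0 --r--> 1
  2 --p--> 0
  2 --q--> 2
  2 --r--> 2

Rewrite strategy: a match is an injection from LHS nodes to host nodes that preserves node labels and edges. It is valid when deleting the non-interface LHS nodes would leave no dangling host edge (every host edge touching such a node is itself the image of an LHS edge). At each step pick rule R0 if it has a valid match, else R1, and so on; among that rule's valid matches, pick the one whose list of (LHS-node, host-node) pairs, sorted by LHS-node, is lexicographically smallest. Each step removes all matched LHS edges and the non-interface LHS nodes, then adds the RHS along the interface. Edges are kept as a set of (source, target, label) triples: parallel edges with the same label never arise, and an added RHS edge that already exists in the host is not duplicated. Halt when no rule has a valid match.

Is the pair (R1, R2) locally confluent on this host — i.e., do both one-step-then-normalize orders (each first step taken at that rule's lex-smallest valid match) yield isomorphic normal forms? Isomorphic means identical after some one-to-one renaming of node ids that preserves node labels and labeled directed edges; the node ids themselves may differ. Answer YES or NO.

branch R1-first: apply at {0↦3, 1↦5, 2↦0, 3↦1} → |E|=3, then 1 more step(s) → NF |V|=4 |E|=1 V={0:C, 1:A, 2:A, 4:B} E=2-r->2
branch R2-first: apply at {0↦2, 1↦0} → |E|=2, then 1 more step(s) → NF |V|=4 |E|=1 V={0:C, 1:A, 2:A, 4:B} E=2-r->2
graphs isomorphic (equal up to label-preserving node renaming)

Answer: YES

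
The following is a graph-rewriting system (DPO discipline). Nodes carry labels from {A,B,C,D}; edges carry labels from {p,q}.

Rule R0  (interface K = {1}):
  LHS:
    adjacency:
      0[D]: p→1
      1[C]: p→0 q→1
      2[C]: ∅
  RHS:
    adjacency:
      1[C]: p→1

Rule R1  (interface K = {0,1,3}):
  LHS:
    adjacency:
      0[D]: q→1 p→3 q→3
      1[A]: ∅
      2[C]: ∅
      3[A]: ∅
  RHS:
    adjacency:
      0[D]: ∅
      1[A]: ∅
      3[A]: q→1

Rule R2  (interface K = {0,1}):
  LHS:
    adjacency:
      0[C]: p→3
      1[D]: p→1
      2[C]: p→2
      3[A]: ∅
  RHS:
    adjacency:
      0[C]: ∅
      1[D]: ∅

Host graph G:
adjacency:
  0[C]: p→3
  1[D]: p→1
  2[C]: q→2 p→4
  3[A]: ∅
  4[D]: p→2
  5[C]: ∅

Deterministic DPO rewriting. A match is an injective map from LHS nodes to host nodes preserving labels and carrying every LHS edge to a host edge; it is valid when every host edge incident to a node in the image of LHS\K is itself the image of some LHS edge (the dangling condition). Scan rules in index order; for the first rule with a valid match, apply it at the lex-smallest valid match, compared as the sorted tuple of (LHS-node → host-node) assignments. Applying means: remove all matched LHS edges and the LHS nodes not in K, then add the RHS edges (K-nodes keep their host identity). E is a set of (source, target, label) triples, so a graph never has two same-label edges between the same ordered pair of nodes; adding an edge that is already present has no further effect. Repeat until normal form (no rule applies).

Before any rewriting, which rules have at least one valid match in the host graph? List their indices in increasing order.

R0: 1 valid match — {0↦4, 1↦2, 2↦5}
R1: no valid match — LHS pattern not found
R2: no valid match — LHS pattern not found

Answer: [R0]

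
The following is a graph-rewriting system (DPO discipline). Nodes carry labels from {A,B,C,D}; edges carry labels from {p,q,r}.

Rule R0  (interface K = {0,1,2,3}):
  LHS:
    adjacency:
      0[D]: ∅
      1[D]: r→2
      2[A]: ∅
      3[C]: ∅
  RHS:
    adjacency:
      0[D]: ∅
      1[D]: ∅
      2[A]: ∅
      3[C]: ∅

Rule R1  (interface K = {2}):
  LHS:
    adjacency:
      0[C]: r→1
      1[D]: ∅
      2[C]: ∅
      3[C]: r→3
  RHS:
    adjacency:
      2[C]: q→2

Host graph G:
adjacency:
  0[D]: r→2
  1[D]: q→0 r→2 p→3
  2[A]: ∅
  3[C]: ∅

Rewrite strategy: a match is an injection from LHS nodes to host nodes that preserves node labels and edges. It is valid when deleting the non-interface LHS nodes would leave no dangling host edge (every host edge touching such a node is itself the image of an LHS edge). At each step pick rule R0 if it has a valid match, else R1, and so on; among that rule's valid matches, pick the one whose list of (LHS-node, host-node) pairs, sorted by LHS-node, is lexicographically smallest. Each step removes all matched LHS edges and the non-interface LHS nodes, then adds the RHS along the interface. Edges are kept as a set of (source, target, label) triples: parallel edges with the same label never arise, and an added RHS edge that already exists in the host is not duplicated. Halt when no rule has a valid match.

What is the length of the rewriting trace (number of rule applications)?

initial: |V|=4 |E|=4  E = 0-r->2 1-q->0 1-r->2 1-p->3
step 1: apply R0 at {0↦0, 1↦1, 2↦2, 3↦3}  → |V|=4 |E|=3  E = 0-r->2 1-q->0 1-p->3
step 2: apply R0 at {0↦1, 1↦0, 2↦2, 3↦3}  → |V|=4 |E|=2  E = 1-q->0 1-p->3
normal form: no rule applies after step 2

Answer: 2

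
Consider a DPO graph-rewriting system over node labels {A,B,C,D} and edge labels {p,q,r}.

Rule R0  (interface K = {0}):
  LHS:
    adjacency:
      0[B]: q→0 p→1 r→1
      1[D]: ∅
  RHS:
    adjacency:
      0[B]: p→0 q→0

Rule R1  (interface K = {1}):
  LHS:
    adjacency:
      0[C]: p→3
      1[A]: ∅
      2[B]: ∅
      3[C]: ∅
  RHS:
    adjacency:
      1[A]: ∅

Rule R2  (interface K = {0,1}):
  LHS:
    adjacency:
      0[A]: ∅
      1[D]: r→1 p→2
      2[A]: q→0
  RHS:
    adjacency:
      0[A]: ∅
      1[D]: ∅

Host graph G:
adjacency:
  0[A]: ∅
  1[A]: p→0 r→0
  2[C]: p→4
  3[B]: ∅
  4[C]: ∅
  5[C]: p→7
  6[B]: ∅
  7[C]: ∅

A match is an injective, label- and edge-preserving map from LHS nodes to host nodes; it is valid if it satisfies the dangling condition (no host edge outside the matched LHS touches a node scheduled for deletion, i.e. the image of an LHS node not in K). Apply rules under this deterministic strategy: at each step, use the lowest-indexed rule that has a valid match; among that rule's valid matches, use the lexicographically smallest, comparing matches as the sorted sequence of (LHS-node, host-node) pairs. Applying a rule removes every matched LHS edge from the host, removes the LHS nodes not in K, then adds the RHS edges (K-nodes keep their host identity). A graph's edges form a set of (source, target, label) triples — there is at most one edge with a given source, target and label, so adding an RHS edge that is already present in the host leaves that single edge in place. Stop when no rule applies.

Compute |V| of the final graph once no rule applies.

Answer: 2

Derivation:
initial: |V|=8 |E|=4  E = 1-p->0 1-r->0 2-p->4 5-p->7
step 1: apply R1 at {0↦2, 1↦0, 2↦3, 3↦4}  → |V|=5 |E|=3  E = 1-p->0 1-r->0 5-p->7
step 2: apply R1 at {0↦5, 1↦0, 2↦6, 3↦7}  → |V|=2 |E|=2  E = 1-p->0 1-r->0
normal form: no rule applies after step 2
NF nodes: {0:A, 1:A}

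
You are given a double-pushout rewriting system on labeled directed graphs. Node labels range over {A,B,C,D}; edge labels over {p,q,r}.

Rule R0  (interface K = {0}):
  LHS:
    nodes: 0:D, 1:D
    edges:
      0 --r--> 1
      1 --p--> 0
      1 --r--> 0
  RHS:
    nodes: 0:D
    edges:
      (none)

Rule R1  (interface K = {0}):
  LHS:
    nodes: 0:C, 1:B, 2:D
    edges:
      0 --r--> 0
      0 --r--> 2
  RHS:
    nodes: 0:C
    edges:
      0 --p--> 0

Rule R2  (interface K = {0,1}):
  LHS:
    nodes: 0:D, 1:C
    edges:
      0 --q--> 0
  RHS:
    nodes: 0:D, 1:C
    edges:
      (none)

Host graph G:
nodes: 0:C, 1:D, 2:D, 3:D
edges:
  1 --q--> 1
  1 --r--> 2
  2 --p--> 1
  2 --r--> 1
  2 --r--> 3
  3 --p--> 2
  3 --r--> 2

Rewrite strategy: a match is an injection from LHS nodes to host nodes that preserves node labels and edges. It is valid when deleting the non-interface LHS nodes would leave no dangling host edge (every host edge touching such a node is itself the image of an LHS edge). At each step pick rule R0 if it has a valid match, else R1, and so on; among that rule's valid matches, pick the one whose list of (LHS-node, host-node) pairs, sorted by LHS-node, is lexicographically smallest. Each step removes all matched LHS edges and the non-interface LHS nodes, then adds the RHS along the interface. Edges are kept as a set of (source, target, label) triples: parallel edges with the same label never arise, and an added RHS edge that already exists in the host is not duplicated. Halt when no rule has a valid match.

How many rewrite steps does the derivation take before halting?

[0] host  ⇒  4 nodes, 7 edges  {1-q->1 1-r->2 2-p->1 2-r->1 2-r->3 3-p->2 3-r->2}
[1] R0 @ {0↦2, 1↦3}  ⇒  3 nodes, 4 edges  {1-q->1 1-r->2 2-p->1 2-r->1}
[2] R0 @ {0↦1, 1↦2}  ⇒  2 nodes, 1 edges  {1-q->1}
[3] R2 @ {0↦1, 1↦0}  ⇒  2 nodes, 0 edges  {∅}
final graph: no rule applies after step 3

Answer: 3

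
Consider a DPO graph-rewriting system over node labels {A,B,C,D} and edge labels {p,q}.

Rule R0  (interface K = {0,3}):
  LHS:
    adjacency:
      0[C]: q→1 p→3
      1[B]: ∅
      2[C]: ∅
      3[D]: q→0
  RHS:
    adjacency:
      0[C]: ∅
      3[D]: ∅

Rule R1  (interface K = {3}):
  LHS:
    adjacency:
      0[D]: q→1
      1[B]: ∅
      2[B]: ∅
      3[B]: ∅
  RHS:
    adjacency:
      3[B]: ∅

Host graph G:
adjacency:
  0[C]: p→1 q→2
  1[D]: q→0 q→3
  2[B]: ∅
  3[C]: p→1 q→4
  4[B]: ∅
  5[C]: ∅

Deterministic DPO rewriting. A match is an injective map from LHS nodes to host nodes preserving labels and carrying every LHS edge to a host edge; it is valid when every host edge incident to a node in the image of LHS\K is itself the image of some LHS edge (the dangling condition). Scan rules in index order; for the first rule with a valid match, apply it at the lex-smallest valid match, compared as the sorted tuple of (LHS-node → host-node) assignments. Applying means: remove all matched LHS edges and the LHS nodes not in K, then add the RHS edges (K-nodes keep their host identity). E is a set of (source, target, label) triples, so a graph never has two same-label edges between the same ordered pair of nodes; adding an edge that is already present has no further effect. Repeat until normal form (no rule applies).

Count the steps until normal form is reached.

Answer: 2

Steps:
start.  V:6 E:6  edges: 0-p->1 0-q->2 1-q->0 1-q->3 3-p->1 3-q->4
1. fire R0 via {0↦0, 1↦2, 2↦5, 3↦1}  →  V:4 E:3  edges: 1-q->3 3-p->1 3-q->4
2. fire R0 via {0↦3, 1↦4, 2↦0, 3↦1}  →  V:2 E:0  edges: ∅
normal form: no rule applies after step 2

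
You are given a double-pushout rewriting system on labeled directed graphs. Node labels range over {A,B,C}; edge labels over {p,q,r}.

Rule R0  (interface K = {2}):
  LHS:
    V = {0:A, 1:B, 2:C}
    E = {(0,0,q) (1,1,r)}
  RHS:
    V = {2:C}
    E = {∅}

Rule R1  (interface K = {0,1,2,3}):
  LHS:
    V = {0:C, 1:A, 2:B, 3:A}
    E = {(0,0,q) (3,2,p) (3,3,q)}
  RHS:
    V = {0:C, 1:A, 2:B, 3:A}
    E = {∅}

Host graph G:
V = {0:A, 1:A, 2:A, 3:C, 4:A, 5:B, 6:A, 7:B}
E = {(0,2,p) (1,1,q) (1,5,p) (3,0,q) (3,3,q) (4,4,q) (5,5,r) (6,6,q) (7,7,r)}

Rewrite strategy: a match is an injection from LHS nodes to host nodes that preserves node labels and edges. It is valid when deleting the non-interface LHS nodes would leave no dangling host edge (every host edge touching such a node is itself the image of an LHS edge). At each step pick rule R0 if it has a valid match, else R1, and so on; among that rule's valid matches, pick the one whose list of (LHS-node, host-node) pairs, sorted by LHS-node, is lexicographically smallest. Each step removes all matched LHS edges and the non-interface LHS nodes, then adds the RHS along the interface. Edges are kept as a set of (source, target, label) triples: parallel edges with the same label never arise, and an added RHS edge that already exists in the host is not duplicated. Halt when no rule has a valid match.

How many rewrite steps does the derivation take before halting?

start.  V:8 E:9  edges: 0-p->2 1-q->1 1-p->5 3-q->0 3-q->3 4-q->4 5-r->5 6-q->6 7-r->7
1. fire R0 via {0↦4, 1↦7, 2↦3}  →  V:6 E:7  edges: 0-p->2 1-q->1 1-p->5 3-q->0 3-q->3 5-r->5 6-q->6
2. fire R1 via {0↦3, 1↦0, 2↦5, 3↦1}  →  V:6 E:4  edges: 0-p->2 3-q->0 5-r->5 6-q->6
3. fire R0 via {0↦6, 1↦5, 2↦3}  →  V:4 E:2  edges: 0-p->2 3-q->0
normal form: no rule applies after step 3

Answer: 3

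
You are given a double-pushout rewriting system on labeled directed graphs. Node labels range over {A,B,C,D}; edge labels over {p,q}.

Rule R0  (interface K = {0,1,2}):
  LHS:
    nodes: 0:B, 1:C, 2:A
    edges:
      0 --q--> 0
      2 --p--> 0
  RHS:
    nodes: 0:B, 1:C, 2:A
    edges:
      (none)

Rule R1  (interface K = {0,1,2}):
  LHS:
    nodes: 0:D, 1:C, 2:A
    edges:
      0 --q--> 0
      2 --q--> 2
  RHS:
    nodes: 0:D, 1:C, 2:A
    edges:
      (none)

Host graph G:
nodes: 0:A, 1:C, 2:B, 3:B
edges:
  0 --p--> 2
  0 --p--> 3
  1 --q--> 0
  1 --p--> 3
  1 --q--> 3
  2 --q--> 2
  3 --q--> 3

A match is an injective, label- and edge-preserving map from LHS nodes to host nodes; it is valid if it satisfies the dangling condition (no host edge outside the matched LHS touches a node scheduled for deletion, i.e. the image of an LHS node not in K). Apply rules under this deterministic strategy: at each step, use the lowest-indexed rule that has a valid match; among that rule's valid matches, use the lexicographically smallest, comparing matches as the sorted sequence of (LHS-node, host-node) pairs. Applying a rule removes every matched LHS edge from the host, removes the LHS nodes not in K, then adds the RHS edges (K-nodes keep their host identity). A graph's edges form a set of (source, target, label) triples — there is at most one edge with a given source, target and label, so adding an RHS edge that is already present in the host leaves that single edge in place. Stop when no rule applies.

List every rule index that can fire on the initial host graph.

R0: 2 valid matches — {0↦2, 1↦1, 2↦0}, {0↦3, 1↦1, 2↦0}
R1: no valid match — LHS pattern not found

Answer: [R0]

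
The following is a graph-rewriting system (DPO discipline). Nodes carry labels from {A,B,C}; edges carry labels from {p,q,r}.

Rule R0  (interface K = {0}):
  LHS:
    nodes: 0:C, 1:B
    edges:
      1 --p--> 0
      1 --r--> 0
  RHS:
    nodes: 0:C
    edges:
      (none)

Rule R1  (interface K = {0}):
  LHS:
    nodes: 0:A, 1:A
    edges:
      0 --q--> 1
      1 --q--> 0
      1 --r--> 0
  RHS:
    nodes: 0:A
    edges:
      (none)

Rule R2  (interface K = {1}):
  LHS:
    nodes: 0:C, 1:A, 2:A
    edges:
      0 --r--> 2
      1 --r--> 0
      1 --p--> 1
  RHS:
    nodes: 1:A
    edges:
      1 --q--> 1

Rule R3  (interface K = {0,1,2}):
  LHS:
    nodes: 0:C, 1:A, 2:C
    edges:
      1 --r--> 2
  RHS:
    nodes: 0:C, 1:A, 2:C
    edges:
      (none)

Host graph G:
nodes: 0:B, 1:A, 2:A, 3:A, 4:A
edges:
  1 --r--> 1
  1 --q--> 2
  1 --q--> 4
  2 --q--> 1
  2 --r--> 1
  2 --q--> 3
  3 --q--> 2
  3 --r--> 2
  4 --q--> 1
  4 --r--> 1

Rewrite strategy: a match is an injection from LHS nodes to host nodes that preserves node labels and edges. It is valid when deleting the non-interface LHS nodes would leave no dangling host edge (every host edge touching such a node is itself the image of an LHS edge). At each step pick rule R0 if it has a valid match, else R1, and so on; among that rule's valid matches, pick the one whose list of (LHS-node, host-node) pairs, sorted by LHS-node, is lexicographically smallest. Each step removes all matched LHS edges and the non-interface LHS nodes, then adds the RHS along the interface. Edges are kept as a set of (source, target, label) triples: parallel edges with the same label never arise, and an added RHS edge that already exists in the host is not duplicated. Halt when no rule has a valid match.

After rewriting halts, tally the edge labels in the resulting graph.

initial: |V|=5 |E|=10  E = 1-r->1 1-q->2 1-q->4 2-q->1 2-r->1 2-q->3 3-q->2 3-r->2 4-q->1 4-r->1
step 1: apply R1 at {0↦1, 1↦4}  → |V|=4 |E|=7  E = 1-r->1 1-q->2 2-q->1 2-r->1 2-q->3 3-q->2 3-r->2
step 2: apply R1 at {0↦2, 1↦3}  → |V|=3 |E|=4  E = 1-r->1 1-q->2 2-q->1 2-r->1
step 3: apply R1 at {0↦1, 1↦2}  → |V|=2 |E|=1  E = 1-r->1
final graph: no rule applies after step 3
NF edges: [(1, 1, 'r')]

Answer: r:1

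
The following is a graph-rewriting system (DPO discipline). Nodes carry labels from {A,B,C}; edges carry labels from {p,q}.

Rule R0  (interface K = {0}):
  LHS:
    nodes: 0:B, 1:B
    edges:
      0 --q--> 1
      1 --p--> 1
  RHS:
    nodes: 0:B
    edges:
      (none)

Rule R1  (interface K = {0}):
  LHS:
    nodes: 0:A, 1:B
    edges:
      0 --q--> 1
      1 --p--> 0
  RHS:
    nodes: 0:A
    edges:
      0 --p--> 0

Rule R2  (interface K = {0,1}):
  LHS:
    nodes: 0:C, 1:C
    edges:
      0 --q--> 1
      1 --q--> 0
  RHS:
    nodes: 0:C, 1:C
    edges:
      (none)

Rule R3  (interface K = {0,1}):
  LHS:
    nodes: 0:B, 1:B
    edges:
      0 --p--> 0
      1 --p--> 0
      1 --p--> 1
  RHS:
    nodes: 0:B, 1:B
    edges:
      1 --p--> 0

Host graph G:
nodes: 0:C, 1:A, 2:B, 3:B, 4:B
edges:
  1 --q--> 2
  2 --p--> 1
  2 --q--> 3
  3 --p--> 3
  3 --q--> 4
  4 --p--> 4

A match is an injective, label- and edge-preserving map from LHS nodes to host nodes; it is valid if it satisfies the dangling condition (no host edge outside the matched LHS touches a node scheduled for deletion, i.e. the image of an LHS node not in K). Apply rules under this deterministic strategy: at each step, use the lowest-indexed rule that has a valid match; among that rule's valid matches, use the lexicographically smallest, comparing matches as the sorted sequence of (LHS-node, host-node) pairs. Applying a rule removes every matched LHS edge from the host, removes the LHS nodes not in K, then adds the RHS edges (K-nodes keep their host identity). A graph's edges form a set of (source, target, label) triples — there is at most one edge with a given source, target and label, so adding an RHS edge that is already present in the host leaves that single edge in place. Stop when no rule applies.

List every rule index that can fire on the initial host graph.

Answer: [R0]

Derivation:
R0: 1 valid match — {0↦3, 1↦4}
R1: no valid match — 1 raw match, all fail dangling condition
R2: no valid match — LHS pattern not found
R3: no valid match — LHS pattern not found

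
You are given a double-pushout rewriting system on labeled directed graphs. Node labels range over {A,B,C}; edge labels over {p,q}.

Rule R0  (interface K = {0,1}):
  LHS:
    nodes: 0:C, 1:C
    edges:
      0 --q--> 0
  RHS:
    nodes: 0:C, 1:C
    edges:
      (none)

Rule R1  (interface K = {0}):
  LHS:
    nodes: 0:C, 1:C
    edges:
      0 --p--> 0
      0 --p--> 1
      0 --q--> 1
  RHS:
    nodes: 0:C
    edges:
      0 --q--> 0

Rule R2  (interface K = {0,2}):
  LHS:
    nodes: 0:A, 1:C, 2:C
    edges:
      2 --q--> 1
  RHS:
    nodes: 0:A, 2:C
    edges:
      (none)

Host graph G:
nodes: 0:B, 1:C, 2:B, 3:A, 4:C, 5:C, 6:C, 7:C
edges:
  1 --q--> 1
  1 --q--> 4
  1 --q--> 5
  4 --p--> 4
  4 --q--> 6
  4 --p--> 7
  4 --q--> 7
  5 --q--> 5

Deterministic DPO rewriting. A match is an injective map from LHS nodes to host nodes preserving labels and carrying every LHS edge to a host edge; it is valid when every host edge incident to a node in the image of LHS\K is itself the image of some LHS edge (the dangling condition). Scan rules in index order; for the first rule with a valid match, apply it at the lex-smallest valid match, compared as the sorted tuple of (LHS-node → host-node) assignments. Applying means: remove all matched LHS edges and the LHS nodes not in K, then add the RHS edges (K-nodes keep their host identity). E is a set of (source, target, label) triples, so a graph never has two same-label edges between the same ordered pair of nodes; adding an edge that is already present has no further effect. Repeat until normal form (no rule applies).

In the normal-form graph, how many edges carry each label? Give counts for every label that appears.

Answer: (no edges)

Rewrite trace:
[0] host  ⇒  8 nodes, 8 edges  {1-q->1 1-q->4 1-q->5 4-p->4 4-q->6 4-p->7 4-q->7 5-q->5}
[1] R0 @ {0↦1, 1↦4}  ⇒  8 nodes, 7 edges  {1-q->4 1-q->5 4-p->4 4-q->6 4-p->7 4-q->7 5-q->5}
[2] R0 @ {0↦5, 1↦1}  ⇒  8 nodes, 6 edges  {1-q->4 1-q->5 4-p->4 4-q->6 4-p->7 4-q->7}
[3] R1 @ {0↦4, 1↦7}  ⇒  7 nodes, 4 edges  {1-q->4 1-q->5 4-q->4 4-q->6}
[4] R0 @ {0↦4, 1↦1}  ⇒  7 nodes, 3 edges  {1-q->4 1-q->5 4-q->6}
[5] R2 @ {0↦3, 1↦5, 2↦1}  ⇒  6 nodes, 2 edges  {1-q->4 4-q->6}
[6] R2 @ {0↦3, 1↦6, 2↦4}  ⇒  5 nodes, 1 edges  {1-q->4}
[7] R2 @ {0↦3, 1↦4, 2↦1}  ⇒  4 nodes, 0 edges  {∅}
halt: no rule applies after step 7
NF edges: []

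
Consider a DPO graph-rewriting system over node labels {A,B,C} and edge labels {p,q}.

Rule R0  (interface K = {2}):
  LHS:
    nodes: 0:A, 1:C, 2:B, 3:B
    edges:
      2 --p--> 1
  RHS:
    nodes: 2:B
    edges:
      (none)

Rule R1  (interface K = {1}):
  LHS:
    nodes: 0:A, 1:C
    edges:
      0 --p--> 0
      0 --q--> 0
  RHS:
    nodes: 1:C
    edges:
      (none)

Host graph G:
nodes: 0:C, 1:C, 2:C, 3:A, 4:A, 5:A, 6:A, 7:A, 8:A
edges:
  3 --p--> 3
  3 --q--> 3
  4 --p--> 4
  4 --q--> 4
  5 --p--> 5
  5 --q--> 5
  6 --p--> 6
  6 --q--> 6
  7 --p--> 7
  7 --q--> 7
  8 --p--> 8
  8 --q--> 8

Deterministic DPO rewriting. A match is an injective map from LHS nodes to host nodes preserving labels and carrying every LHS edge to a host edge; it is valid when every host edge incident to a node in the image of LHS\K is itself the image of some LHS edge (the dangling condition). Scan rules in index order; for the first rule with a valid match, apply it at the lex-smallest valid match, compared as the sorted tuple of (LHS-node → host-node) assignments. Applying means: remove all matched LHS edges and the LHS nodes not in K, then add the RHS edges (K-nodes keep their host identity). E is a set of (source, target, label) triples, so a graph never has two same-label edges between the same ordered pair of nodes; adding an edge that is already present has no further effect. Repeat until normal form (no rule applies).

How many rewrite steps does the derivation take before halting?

start.  V:9 E:12  edges: 3-p->3 3-q->3 4-p->4 4-q->4 5-p->5 5-q->5 6-p->6 6-q->6 7-p->7 7-q->7 8-p->8 8-q->8
1. fire R1 via {0↦3, 1↦0}  →  V:8 E:10  edges: 4-p->4 4-q->4 5-p->5 5-q->5 6-p->6 6-q->6 7-p->7 7-q->7 8-p->8 8-q->8
2. fire R1 via {0↦4, 1↦0}  →  V:7 E:8  edges: 5-p->5 5-q->5 6-p->6 6-q->6 7-p->7 7-q->7 8-p->8 8-q->8
3. fire R1 via {0↦5, 1↦0}  →  V:6 E:6  edges: 6-p->6 6-q->6 7-p->7 7-q->7 8-p->8 8-q->8
4. fire R1 via {0↦6, 1↦0}  →  V:5 E:4  edges: 7-p->7 7-q->7 8-p->8 8-q->8
5. fire R1 via {0↦7, 1↦0}  →  V:4 E:2  edges: 8-p->8 8-q->8
6. fire R1 via {0↦8, 1↦0}  →  V:3 E:0  edges: ∅
halt: no rule applies after step 6

Answer: 6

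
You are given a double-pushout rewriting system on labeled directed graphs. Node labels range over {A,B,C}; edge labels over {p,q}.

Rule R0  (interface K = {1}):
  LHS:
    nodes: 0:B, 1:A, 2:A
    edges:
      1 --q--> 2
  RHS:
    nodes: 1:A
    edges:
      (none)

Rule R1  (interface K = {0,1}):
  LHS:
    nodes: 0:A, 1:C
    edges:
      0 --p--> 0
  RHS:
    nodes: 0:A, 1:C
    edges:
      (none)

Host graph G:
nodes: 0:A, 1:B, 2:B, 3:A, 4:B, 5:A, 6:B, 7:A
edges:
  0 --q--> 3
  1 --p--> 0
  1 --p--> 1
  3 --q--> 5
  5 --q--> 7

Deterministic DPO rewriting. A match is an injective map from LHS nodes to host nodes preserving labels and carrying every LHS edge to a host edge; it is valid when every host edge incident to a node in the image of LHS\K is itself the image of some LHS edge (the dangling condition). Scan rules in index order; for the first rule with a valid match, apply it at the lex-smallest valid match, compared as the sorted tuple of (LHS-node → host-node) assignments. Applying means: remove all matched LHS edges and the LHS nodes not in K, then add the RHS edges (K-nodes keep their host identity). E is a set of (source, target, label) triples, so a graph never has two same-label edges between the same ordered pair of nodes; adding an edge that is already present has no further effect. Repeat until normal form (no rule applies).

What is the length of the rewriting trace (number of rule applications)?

Answer: 3

Derivation:
initial: |V|=8 |E|=5  E = 0-q->3 1-p->0 1-p->1 3-q->5 5-q->7
step 1: apply R0 at {0↦2, 1↦5, 2↦7}  → |V|=6 |E|=4  E = 0-q->3 1-p->0 1-p->1 3-q->5
step 2: apply R0 at {0↦4, 1↦3, 2↦5}  → |V|=4 |E|=3  E = 0-q->3 1-p->0 1-p->1
step 3: apply R0 at {0↦6, 1↦0, 2↦3}  → |V|=2 |E|=2  E = 1-p->0 1-p->1
normal form: no rule applies after step 3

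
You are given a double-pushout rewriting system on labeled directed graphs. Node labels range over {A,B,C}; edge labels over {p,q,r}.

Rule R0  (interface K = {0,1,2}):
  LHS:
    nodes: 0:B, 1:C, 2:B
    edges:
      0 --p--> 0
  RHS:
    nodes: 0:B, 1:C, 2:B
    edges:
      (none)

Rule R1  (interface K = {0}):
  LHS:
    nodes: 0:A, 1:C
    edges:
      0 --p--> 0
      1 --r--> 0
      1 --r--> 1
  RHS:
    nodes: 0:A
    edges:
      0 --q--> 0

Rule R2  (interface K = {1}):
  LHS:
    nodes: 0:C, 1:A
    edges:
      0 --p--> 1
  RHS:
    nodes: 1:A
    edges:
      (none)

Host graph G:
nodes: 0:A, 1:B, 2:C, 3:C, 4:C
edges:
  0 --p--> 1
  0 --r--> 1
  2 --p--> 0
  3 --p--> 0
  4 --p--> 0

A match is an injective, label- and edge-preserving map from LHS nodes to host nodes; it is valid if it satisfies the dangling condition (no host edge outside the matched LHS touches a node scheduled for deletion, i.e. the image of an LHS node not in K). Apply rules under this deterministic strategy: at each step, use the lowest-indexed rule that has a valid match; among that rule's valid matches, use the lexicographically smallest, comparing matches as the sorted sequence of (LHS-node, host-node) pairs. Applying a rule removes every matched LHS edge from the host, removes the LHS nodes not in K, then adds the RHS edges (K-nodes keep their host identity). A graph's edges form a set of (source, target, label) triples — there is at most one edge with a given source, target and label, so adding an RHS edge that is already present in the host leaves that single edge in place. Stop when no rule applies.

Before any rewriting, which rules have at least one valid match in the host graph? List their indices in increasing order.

R0: no valid match — LHS pattern not found
R1: no valid match — LHS pattern not found
R2: 3 valid matches — {0↦2, 1↦0}, {0↦3, 1↦0}, {0↦4, 1↦0}

Answer: [R2]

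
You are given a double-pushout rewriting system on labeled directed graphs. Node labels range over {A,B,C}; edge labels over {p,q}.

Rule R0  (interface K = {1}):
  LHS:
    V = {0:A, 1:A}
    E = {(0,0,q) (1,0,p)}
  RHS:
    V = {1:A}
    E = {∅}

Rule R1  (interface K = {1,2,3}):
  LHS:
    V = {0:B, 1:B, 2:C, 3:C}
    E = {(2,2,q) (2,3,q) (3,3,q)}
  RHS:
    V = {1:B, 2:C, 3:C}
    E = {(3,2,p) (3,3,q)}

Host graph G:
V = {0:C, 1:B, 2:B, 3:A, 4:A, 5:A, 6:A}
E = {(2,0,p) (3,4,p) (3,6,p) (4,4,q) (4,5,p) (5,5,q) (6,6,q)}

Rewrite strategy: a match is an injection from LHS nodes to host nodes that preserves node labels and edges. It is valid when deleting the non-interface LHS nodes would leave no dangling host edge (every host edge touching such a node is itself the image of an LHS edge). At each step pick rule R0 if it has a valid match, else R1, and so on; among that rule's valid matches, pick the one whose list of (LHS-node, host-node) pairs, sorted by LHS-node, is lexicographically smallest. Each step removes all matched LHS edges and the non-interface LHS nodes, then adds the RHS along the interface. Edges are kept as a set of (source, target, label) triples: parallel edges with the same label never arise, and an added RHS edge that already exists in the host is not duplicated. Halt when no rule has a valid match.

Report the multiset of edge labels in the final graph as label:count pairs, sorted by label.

Answer: p:1

Steps:
start.  V:7 E:7  edges: 2-p->0 3-p->4 3-p->6 4-q->4 4-p->5 5-q->5 6-q->6
1. fire R0 via {0↦5, 1↦4}  →  V:6 E:5  edges: 2-p->0 3-p->4 3-p->6 4-q->4 6-q->6
2. fire R0 via {0↦4, 1↦3}  →  V:5 E:3  edges: 2-p->0 3-p->6 6-q->6
3. fire R0 via {0↦6, 1↦3}  →  V:4 E:1  edges: 2-p->0
normal form: no rule applies after step 3
NF edges: [(2, 0, 'p')]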